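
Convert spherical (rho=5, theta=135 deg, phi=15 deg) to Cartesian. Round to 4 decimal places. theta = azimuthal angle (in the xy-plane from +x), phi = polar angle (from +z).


x = 5 * sin(15) * cos(135) = -0.9151
y = 5 * sin(15) * sin(135) = 0.9151
z = 5 * cos(15) = 4.8296

(-0.9151, 0.9151, 4.8296)


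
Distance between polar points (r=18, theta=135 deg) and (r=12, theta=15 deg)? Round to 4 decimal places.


d = sqrt(r1^2 + r2^2 - 2*r1*r2*cos(t2-t1))
d = sqrt(18^2 + 12^2 - 2*18*12*cos(15-135)) = 26.1534

26.1534


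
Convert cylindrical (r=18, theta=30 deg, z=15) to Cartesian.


x = 18 * cos(30) = 15.5885
y = 18 * sin(30) = 9
z = 15

(15.5885, 9, 15)


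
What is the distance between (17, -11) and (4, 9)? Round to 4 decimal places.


d = sqrt((4-17)^2 + (9--11)^2) = 23.8537

23.8537


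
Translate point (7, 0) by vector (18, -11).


Translation: (x+dx, y+dy) = (7+18, 0+-11) = (25, -11)

(25, -11)


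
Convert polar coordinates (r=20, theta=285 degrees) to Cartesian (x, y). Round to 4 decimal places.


x = 20 * cos(285) = 5.1764
y = 20 * sin(285) = -19.3185

(5.1764, -19.3185)


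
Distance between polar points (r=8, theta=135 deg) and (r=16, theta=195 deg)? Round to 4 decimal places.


d = sqrt(r1^2 + r2^2 - 2*r1*r2*cos(t2-t1))
d = sqrt(8^2 + 16^2 - 2*8*16*cos(195-135)) = 13.8564

13.8564


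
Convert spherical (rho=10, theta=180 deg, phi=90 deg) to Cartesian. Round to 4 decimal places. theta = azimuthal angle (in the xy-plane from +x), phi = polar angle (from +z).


x = 10 * sin(90) * cos(180) = -10
y = 10 * sin(90) * sin(180) = 0
z = 10 * cos(90) = 0

(-10, 0, 0)


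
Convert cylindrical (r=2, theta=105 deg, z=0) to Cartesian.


x = 2 * cos(105) = -0.5176
y = 2 * sin(105) = 1.9319
z = 0

(-0.5176, 1.9319, 0)


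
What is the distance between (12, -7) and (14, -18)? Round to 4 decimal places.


d = sqrt((14-12)^2 + (-18--7)^2) = 11.1803

11.1803


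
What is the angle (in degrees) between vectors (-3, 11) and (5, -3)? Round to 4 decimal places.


dot = -3*5 + 11*-3 = -48
|u| = 11.4018, |v| = 5.831
cos(angle) = -0.722
angle = 136.2189 degrees

136.2189 degrees


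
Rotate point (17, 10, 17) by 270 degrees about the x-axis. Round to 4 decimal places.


x' = 17
y' = 10*cos(270) - 17*sin(270) = 17
z' = 10*sin(270) + 17*cos(270) = -10

(17, 17, -10)


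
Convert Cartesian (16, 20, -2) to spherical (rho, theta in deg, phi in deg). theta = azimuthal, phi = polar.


rho = sqrt(16^2 + 20^2 + (-2)^2) = 25.6905
theta = atan2(20, 16) = 51.3402 deg
phi = acos(-2/25.6905) = 94.465 deg

rho = 25.6905, theta = 51.3402 deg, phi = 94.465 deg


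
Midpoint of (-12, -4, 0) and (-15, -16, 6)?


Midpoint = ((-12+-15)/2, (-4+-16)/2, (0+6)/2) = (-13.5, -10, 3)

(-13.5, -10, 3)


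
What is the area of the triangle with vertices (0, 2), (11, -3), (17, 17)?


Area = |x1(y2-y3) + x2(y3-y1) + x3(y1-y2)| / 2
= |0*(-3-17) + 11*(17-2) + 17*(2--3)| / 2
= 125

125


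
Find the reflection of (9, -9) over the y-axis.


Reflection across y-axis: (x, y) -> (-x, y)
(9, -9) -> (-9, -9)

(-9, -9)


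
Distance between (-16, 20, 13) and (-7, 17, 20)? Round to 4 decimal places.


d = sqrt((-7--16)^2 + (17-20)^2 + (20-13)^2) = 11.7898

11.7898


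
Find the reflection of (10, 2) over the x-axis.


Reflection across x-axis: (x, y) -> (x, -y)
(10, 2) -> (10, -2)

(10, -2)


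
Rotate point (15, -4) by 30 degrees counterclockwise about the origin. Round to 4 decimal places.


x' = 15*cos(30) - -4*sin(30) = 14.9904
y' = 15*sin(30) + -4*cos(30) = 4.0359

(14.9904, 4.0359)


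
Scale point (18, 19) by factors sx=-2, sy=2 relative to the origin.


Scaling: (x*sx, y*sy) = (18*-2, 19*2) = (-36, 38)

(-36, 38)


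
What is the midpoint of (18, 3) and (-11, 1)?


Midpoint = ((18+-11)/2, (3+1)/2) = (3.5, 2)

(3.5, 2)


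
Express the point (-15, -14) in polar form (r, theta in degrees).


r = sqrt((-15)^2 + (-14)^2) = 20.5183
theta = atan2(-14, -15) = 223.0251 degrees

r = 20.5183, theta = 223.0251 degrees


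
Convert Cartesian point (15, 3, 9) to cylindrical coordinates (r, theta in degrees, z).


r = sqrt(15^2 + 3^2) = 15.2971
theta = atan2(3, 15) = 11.3099 deg
z = 9

r = 15.2971, theta = 11.3099 deg, z = 9


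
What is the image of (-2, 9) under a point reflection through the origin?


Reflection through origin: (x, y) -> (-x, -y)
(-2, 9) -> (2, -9)

(2, -9)


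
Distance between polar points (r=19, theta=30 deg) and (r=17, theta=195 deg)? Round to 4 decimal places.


d = sqrt(r1^2 + r2^2 - 2*r1*r2*cos(t2-t1))
d = sqrt(19^2 + 17^2 - 2*19*17*cos(195-30)) = 35.693

35.693


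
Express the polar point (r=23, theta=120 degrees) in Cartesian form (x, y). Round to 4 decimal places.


x = 23 * cos(120) = -11.5
y = 23 * sin(120) = 19.9186

(-11.5, 19.9186)


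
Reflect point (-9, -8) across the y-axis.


Reflection across y-axis: (x, y) -> (-x, y)
(-9, -8) -> (9, -8)

(9, -8)


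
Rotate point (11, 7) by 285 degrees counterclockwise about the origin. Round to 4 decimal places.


x' = 11*cos(285) - 7*sin(285) = 9.6085
y' = 11*sin(285) + 7*cos(285) = -8.8135

(9.6085, -8.8135)


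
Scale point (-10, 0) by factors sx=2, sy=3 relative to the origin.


Scaling: (x*sx, y*sy) = (-10*2, 0*3) = (-20, 0)

(-20, 0)


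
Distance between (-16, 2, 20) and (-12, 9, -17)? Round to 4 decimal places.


d = sqrt((-12--16)^2 + (9-2)^2 + (-17-20)^2) = 37.8682

37.8682


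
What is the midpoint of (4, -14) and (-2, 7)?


Midpoint = ((4+-2)/2, (-14+7)/2) = (1, -3.5)

(1, -3.5)


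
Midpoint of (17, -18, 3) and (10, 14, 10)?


Midpoint = ((17+10)/2, (-18+14)/2, (3+10)/2) = (13.5, -2, 6.5)

(13.5, -2, 6.5)


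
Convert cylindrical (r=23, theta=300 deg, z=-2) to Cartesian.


x = 23 * cos(300) = 11.5
y = 23 * sin(300) = -19.9186
z = -2

(11.5, -19.9186, -2)


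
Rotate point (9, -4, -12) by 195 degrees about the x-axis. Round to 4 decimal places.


x' = 9
y' = -4*cos(195) - -12*sin(195) = 0.7579
z' = -4*sin(195) + -12*cos(195) = 12.6264

(9, 0.7579, 12.6264)


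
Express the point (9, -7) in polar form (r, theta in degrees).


r = sqrt(9^2 + (-7)^2) = 11.4018
theta = atan2(-7, 9) = 322.125 degrees

r = 11.4018, theta = 322.125 degrees


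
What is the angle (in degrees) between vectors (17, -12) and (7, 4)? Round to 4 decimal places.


dot = 17*7 + -12*4 = 71
|u| = 20.8087, |v| = 8.0623
cos(angle) = 0.4232
angle = 64.9625 degrees

64.9625 degrees


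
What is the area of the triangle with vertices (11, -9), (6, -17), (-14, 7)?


Area = |x1(y2-y3) + x2(y3-y1) + x3(y1-y2)| / 2
= |11*(-17-7) + 6*(7--9) + -14*(-9--17)| / 2
= 140

140


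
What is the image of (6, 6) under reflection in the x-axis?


Reflection across x-axis: (x, y) -> (x, -y)
(6, 6) -> (6, -6)

(6, -6)


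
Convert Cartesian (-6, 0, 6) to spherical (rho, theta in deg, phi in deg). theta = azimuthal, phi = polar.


rho = sqrt((-6)^2 + 0^2 + 6^2) = 8.4853
theta = atan2(0, -6) = 180 deg
phi = acos(6/8.4853) = 45 deg

rho = 8.4853, theta = 180 deg, phi = 45 deg


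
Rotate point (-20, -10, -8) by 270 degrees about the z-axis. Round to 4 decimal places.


x' = -20*cos(270) - -10*sin(270) = -10
y' = -20*sin(270) + -10*cos(270) = 20
z' = -8

(-10, 20, -8)


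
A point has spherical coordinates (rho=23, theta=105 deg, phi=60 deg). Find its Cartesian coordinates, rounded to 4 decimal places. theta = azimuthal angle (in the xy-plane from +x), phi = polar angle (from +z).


x = 23 * sin(60) * cos(105) = -5.1553
y = 23 * sin(60) * sin(105) = 19.2399
z = 23 * cos(60) = 11.5

(-5.1553, 19.2399, 11.5)


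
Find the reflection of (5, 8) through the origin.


Reflection through origin: (x, y) -> (-x, -y)
(5, 8) -> (-5, -8)

(-5, -8)


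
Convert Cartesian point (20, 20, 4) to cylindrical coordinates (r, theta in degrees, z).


r = sqrt(20^2 + 20^2) = 28.2843
theta = atan2(20, 20) = 45 deg
z = 4

r = 28.2843, theta = 45 deg, z = 4


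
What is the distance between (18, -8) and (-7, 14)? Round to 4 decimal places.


d = sqrt((-7-18)^2 + (14--8)^2) = 33.3017

33.3017


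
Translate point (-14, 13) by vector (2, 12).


Translation: (x+dx, y+dy) = (-14+2, 13+12) = (-12, 25)

(-12, 25)


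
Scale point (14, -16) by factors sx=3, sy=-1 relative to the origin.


Scaling: (x*sx, y*sy) = (14*3, -16*-1) = (42, 16)

(42, 16)


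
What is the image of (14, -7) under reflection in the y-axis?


Reflection across y-axis: (x, y) -> (-x, y)
(14, -7) -> (-14, -7)

(-14, -7)


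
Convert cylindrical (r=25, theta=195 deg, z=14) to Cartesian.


x = 25 * cos(195) = -24.1481
y = 25 * sin(195) = -6.4705
z = 14

(-24.1481, -6.4705, 14)


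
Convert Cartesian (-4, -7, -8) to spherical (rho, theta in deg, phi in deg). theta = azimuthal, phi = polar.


rho = sqrt((-4)^2 + (-7)^2 + (-8)^2) = 11.3578
theta = atan2(-7, -4) = 240.2551 deg
phi = acos(-8/11.3578) = 134.7779 deg

rho = 11.3578, theta = 240.2551 deg, phi = 134.7779 deg


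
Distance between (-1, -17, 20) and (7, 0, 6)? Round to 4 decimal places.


d = sqrt((7--1)^2 + (0--17)^2 + (6-20)^2) = 23.4307

23.4307


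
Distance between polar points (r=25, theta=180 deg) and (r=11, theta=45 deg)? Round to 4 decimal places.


d = sqrt(r1^2 + r2^2 - 2*r1*r2*cos(t2-t1))
d = sqrt(25^2 + 11^2 - 2*25*11*cos(45-180)) = 33.6884

33.6884


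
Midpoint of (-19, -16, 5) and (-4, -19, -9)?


Midpoint = ((-19+-4)/2, (-16+-19)/2, (5+-9)/2) = (-11.5, -17.5, -2)

(-11.5, -17.5, -2)


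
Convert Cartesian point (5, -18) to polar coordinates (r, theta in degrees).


r = sqrt(5^2 + (-18)^2) = 18.6815
theta = atan2(-18, 5) = 285.5241 degrees

r = 18.6815, theta = 285.5241 degrees


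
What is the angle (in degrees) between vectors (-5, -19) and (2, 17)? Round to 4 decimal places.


dot = -5*2 + -19*17 = -333
|u| = 19.6469, |v| = 17.1172
cos(angle) = -0.9902
angle = 171.9663 degrees

171.9663 degrees


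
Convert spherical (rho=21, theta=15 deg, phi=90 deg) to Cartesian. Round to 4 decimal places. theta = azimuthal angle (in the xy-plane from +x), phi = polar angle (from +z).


x = 21 * sin(90) * cos(15) = 20.2844
y = 21 * sin(90) * sin(15) = 5.4352
z = 21 * cos(90) = 0

(20.2844, 5.4352, 0)


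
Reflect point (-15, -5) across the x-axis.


Reflection across x-axis: (x, y) -> (x, -y)
(-15, -5) -> (-15, 5)

(-15, 5)


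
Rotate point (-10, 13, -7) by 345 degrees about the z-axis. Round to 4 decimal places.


x' = -10*cos(345) - 13*sin(345) = -6.2946
y' = -10*sin(345) + 13*cos(345) = 15.1452
z' = -7

(-6.2946, 15.1452, -7)


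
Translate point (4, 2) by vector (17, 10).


Translation: (x+dx, y+dy) = (4+17, 2+10) = (21, 12)

(21, 12)


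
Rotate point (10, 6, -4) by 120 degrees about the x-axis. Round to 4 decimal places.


x' = 10
y' = 6*cos(120) - -4*sin(120) = 0.4641
z' = 6*sin(120) + -4*cos(120) = 7.1962

(10, 0.4641, 7.1962)


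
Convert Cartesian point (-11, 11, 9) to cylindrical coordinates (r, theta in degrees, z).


r = sqrt((-11)^2 + 11^2) = 15.5563
theta = atan2(11, -11) = 135 deg
z = 9

r = 15.5563, theta = 135 deg, z = 9


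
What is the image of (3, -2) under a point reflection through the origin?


Reflection through origin: (x, y) -> (-x, -y)
(3, -2) -> (-3, 2)

(-3, 2)


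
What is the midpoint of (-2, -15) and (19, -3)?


Midpoint = ((-2+19)/2, (-15+-3)/2) = (8.5, -9)

(8.5, -9)


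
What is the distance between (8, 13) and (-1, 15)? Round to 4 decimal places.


d = sqrt((-1-8)^2 + (15-13)^2) = 9.2195

9.2195


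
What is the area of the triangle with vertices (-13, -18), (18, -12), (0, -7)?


Area = |x1(y2-y3) + x2(y3-y1) + x3(y1-y2)| / 2
= |-13*(-12--7) + 18*(-7--18) + 0*(-18--12)| / 2
= 131.5

131.5


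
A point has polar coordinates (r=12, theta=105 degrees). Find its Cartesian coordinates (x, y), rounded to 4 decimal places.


x = 12 * cos(105) = -3.1058
y = 12 * sin(105) = 11.5911

(-3.1058, 11.5911)


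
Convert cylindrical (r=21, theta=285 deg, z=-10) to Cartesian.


x = 21 * cos(285) = 5.4352
y = 21 * sin(285) = -20.2844
z = -10

(5.4352, -20.2844, -10)


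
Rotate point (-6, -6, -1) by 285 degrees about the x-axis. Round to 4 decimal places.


x' = -6
y' = -6*cos(285) - -1*sin(285) = -2.5188
z' = -6*sin(285) + -1*cos(285) = 5.5367

(-6, -2.5188, 5.5367)


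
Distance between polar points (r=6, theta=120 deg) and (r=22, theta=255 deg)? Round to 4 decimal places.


d = sqrt(r1^2 + r2^2 - 2*r1*r2*cos(t2-t1))
d = sqrt(6^2 + 22^2 - 2*6*22*cos(255-120)) = 26.5834

26.5834


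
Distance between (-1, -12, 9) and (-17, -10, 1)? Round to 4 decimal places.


d = sqrt((-17--1)^2 + (-10--12)^2 + (1-9)^2) = 18

18


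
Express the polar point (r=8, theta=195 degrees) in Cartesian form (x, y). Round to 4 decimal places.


x = 8 * cos(195) = -7.7274
y = 8 * sin(195) = -2.0706

(-7.7274, -2.0706)


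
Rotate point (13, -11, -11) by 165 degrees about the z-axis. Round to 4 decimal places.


x' = 13*cos(165) - -11*sin(165) = -9.71
y' = 13*sin(165) + -11*cos(165) = 13.9898
z' = -11

(-9.71, 13.9898, -11)


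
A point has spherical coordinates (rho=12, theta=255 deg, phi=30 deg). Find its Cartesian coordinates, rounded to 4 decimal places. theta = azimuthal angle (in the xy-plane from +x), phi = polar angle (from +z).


x = 12 * sin(30) * cos(255) = -1.5529
y = 12 * sin(30) * sin(255) = -5.7956
z = 12 * cos(30) = 10.3923

(-1.5529, -5.7956, 10.3923)


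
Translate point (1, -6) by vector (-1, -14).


Translation: (x+dx, y+dy) = (1+-1, -6+-14) = (0, -20)

(0, -20)


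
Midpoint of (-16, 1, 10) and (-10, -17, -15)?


Midpoint = ((-16+-10)/2, (1+-17)/2, (10+-15)/2) = (-13, -8, -2.5)

(-13, -8, -2.5)


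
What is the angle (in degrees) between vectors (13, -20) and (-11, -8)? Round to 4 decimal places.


dot = 13*-11 + -20*-8 = 17
|u| = 23.8537, |v| = 13.6015
cos(angle) = 0.0524
angle = 86.9965 degrees

86.9965 degrees


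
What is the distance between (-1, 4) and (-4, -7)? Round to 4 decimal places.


d = sqrt((-4--1)^2 + (-7-4)^2) = 11.4018

11.4018


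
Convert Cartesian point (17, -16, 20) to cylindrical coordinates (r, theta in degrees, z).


r = sqrt(17^2 + (-16)^2) = 23.3452
theta = atan2(-16, 17) = 316.7357 deg
z = 20

r = 23.3452, theta = 316.7357 deg, z = 20


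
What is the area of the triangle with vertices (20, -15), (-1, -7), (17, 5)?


Area = |x1(y2-y3) + x2(y3-y1) + x3(y1-y2)| / 2
= |20*(-7-5) + -1*(5--15) + 17*(-15--7)| / 2
= 198

198


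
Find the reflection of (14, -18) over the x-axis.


Reflection across x-axis: (x, y) -> (x, -y)
(14, -18) -> (14, 18)

(14, 18)


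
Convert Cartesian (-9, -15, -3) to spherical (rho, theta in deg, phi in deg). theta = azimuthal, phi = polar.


rho = sqrt((-9)^2 + (-15)^2 + (-3)^2) = 17.7482
theta = atan2(-15, -9) = 239.0362 deg
phi = acos(-3/17.7482) = 99.7315 deg

rho = 17.7482, theta = 239.0362 deg, phi = 99.7315 deg


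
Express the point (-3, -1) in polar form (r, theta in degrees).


r = sqrt((-3)^2 + (-1)^2) = 3.1623
theta = atan2(-1, -3) = 198.4349 degrees

r = 3.1623, theta = 198.4349 degrees


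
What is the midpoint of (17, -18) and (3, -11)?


Midpoint = ((17+3)/2, (-18+-11)/2) = (10, -14.5)

(10, -14.5)


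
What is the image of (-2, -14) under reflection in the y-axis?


Reflection across y-axis: (x, y) -> (-x, y)
(-2, -14) -> (2, -14)

(2, -14)


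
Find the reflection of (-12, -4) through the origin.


Reflection through origin: (x, y) -> (-x, -y)
(-12, -4) -> (12, 4)

(12, 4)


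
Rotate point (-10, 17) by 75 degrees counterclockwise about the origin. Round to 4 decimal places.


x' = -10*cos(75) - 17*sin(75) = -19.0089
y' = -10*sin(75) + 17*cos(75) = -5.2593

(-19.0089, -5.2593)


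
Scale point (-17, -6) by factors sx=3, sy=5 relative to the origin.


Scaling: (x*sx, y*sy) = (-17*3, -6*5) = (-51, -30)

(-51, -30)


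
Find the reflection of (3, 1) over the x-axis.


Reflection across x-axis: (x, y) -> (x, -y)
(3, 1) -> (3, -1)

(3, -1)


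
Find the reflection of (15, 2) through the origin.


Reflection through origin: (x, y) -> (-x, -y)
(15, 2) -> (-15, -2)

(-15, -2)


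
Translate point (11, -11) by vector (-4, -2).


Translation: (x+dx, y+dy) = (11+-4, -11+-2) = (7, -13)

(7, -13)


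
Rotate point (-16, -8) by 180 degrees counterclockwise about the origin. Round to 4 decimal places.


x' = -16*cos(180) - -8*sin(180) = 16
y' = -16*sin(180) + -8*cos(180) = 8

(16, 8)


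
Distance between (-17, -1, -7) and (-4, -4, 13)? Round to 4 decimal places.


d = sqrt((-4--17)^2 + (-4--1)^2 + (13--7)^2) = 24.0416

24.0416


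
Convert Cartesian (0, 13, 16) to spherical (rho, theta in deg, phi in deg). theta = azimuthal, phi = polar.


rho = sqrt(0^2 + 13^2 + 16^2) = 20.6155
theta = atan2(13, 0) = 90 deg
phi = acos(16/20.6155) = 39.0939 deg

rho = 20.6155, theta = 90 deg, phi = 39.0939 deg


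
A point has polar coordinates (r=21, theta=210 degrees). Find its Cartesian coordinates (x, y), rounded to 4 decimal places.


x = 21 * cos(210) = -18.1865
y = 21 * sin(210) = -10.5

(-18.1865, -10.5)


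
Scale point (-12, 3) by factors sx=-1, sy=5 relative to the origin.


Scaling: (x*sx, y*sy) = (-12*-1, 3*5) = (12, 15)

(12, 15)


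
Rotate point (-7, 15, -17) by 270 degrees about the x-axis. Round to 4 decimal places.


x' = -7
y' = 15*cos(270) - -17*sin(270) = -17
z' = 15*sin(270) + -17*cos(270) = -15

(-7, -17, -15)


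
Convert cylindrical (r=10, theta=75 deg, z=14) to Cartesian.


x = 10 * cos(75) = 2.5882
y = 10 * sin(75) = 9.6593
z = 14

(2.5882, 9.6593, 14)


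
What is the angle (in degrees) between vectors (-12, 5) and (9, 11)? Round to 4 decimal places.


dot = -12*9 + 5*11 = -53
|u| = 13, |v| = 14.2127
cos(angle) = -0.2869
angle = 106.6695 degrees

106.6695 degrees


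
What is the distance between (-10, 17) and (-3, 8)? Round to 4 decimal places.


d = sqrt((-3--10)^2 + (8-17)^2) = 11.4018

11.4018


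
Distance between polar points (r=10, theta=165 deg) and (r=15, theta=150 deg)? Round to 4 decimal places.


d = sqrt(r1^2 + r2^2 - 2*r1*r2*cos(t2-t1))
d = sqrt(10^2 + 15^2 - 2*10*15*cos(150-165)) = 5.9348

5.9348


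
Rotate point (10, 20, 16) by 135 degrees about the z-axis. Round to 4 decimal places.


x' = 10*cos(135) - 20*sin(135) = -21.2132
y' = 10*sin(135) + 20*cos(135) = -7.0711
z' = 16

(-21.2132, -7.0711, 16)


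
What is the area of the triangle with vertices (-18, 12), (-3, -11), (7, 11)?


Area = |x1(y2-y3) + x2(y3-y1) + x3(y1-y2)| / 2
= |-18*(-11-11) + -3*(11-12) + 7*(12--11)| / 2
= 280

280


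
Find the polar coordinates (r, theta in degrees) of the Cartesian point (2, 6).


r = sqrt(2^2 + 6^2) = 6.3246
theta = atan2(6, 2) = 71.5651 degrees

r = 6.3246, theta = 71.5651 degrees


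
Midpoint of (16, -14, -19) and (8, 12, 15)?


Midpoint = ((16+8)/2, (-14+12)/2, (-19+15)/2) = (12, -1, -2)

(12, -1, -2)


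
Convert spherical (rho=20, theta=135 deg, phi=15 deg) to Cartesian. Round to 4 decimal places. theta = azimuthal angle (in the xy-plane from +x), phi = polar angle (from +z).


x = 20 * sin(15) * cos(135) = -3.6603
y = 20 * sin(15) * sin(135) = 3.6603
z = 20 * cos(15) = 19.3185

(-3.6603, 3.6603, 19.3185)


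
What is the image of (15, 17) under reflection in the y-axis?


Reflection across y-axis: (x, y) -> (-x, y)
(15, 17) -> (-15, 17)

(-15, 17)


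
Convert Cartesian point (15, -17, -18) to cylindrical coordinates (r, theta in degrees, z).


r = sqrt(15^2 + (-17)^2) = 22.6716
theta = atan2(-17, 15) = 311.4237 deg
z = -18

r = 22.6716, theta = 311.4237 deg, z = -18


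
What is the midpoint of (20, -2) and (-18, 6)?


Midpoint = ((20+-18)/2, (-2+6)/2) = (1, 2)

(1, 2)


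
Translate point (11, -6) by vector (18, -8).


Translation: (x+dx, y+dy) = (11+18, -6+-8) = (29, -14)

(29, -14)


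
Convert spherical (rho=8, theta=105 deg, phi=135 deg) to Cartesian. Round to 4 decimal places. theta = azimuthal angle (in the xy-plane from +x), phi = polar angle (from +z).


x = 8 * sin(135) * cos(105) = -1.4641
y = 8 * sin(135) * sin(105) = 5.4641
z = 8 * cos(135) = -5.6569

(-1.4641, 5.4641, -5.6569)


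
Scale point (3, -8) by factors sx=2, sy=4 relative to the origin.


Scaling: (x*sx, y*sy) = (3*2, -8*4) = (6, -32)

(6, -32)


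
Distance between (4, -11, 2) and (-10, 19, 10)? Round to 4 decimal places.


d = sqrt((-10-4)^2 + (19--11)^2 + (10-2)^2) = 34.0588

34.0588


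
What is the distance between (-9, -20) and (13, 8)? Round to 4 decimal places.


d = sqrt((13--9)^2 + (8--20)^2) = 35.609

35.609


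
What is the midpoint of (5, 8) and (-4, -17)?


Midpoint = ((5+-4)/2, (8+-17)/2) = (0.5, -4.5)

(0.5, -4.5)


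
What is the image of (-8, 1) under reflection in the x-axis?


Reflection across x-axis: (x, y) -> (x, -y)
(-8, 1) -> (-8, -1)

(-8, -1)


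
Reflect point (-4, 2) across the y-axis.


Reflection across y-axis: (x, y) -> (-x, y)
(-4, 2) -> (4, 2)

(4, 2)


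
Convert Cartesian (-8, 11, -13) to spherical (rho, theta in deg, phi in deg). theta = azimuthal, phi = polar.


rho = sqrt((-8)^2 + 11^2 + (-13)^2) = 18.8149
theta = atan2(11, -8) = 126.0274 deg
phi = acos(-13/18.8149) = 133.7047 deg

rho = 18.8149, theta = 126.0274 deg, phi = 133.7047 deg


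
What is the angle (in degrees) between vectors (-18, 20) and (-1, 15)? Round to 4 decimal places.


dot = -18*-1 + 20*15 = 318
|u| = 26.9072, |v| = 15.0333
cos(angle) = 0.7861
angle = 38.1731 degrees

38.1731 degrees


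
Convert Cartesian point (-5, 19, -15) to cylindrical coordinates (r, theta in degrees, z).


r = sqrt((-5)^2 + 19^2) = 19.6469
theta = atan2(19, -5) = 104.7436 deg
z = -15

r = 19.6469, theta = 104.7436 deg, z = -15


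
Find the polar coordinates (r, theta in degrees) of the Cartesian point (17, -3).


r = sqrt(17^2 + (-3)^2) = 17.2627
theta = atan2(-3, 17) = 349.992 degrees

r = 17.2627, theta = 349.992 degrees


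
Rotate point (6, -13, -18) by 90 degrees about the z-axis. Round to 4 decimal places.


x' = 6*cos(90) - -13*sin(90) = 13
y' = 6*sin(90) + -13*cos(90) = 6
z' = -18

(13, 6, -18)


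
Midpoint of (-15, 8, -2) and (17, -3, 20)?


Midpoint = ((-15+17)/2, (8+-3)/2, (-2+20)/2) = (1, 2.5, 9)

(1, 2.5, 9)


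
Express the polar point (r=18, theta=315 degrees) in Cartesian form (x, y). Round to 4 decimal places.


x = 18 * cos(315) = 12.7279
y = 18 * sin(315) = -12.7279

(12.7279, -12.7279)


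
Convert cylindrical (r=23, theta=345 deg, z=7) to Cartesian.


x = 23 * cos(345) = 22.2163
y = 23 * sin(345) = -5.9528
z = 7

(22.2163, -5.9528, 7)


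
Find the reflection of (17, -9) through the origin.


Reflection through origin: (x, y) -> (-x, -y)
(17, -9) -> (-17, 9)

(-17, 9)


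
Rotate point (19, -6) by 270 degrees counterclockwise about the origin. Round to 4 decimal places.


x' = 19*cos(270) - -6*sin(270) = -6
y' = 19*sin(270) + -6*cos(270) = -19

(-6, -19)


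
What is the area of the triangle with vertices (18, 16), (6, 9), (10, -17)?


Area = |x1(y2-y3) + x2(y3-y1) + x3(y1-y2)| / 2
= |18*(9--17) + 6*(-17-16) + 10*(16-9)| / 2
= 170

170


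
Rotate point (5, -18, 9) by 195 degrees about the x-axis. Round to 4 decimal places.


x' = 5
y' = -18*cos(195) - 9*sin(195) = 19.716
z' = -18*sin(195) + 9*cos(195) = -4.0346

(5, 19.716, -4.0346)


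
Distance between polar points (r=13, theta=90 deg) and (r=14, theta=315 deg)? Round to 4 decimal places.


d = sqrt(r1^2 + r2^2 - 2*r1*r2*cos(t2-t1))
d = sqrt(13^2 + 14^2 - 2*13*14*cos(315-90)) = 24.9477

24.9477


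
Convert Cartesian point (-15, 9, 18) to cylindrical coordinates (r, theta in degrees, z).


r = sqrt((-15)^2 + 9^2) = 17.4929
theta = atan2(9, -15) = 149.0362 deg
z = 18

r = 17.4929, theta = 149.0362 deg, z = 18


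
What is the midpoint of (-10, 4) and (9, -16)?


Midpoint = ((-10+9)/2, (4+-16)/2) = (-0.5, -6)

(-0.5, -6)


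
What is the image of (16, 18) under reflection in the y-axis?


Reflection across y-axis: (x, y) -> (-x, y)
(16, 18) -> (-16, 18)

(-16, 18)


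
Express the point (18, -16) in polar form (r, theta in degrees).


r = sqrt(18^2 + (-16)^2) = 24.0832
theta = atan2(-16, 18) = 318.3665 degrees

r = 24.0832, theta = 318.3665 degrees


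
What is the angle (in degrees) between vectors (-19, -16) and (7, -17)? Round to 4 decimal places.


dot = -19*7 + -16*-17 = 139
|u| = 24.8395, |v| = 18.3848
cos(angle) = 0.3044
angle = 72.2792 degrees

72.2792 degrees


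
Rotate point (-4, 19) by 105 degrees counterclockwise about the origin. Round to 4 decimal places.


x' = -4*cos(105) - 19*sin(105) = -17.3173
y' = -4*sin(105) + 19*cos(105) = -8.7813

(-17.3173, -8.7813)


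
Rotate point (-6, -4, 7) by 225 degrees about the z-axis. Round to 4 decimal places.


x' = -6*cos(225) - -4*sin(225) = 1.4142
y' = -6*sin(225) + -4*cos(225) = 7.0711
z' = 7

(1.4142, 7.0711, 7)


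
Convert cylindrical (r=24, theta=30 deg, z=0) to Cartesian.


x = 24 * cos(30) = 20.7846
y = 24 * sin(30) = 12
z = 0

(20.7846, 12, 0)


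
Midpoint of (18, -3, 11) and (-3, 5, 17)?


Midpoint = ((18+-3)/2, (-3+5)/2, (11+17)/2) = (7.5, 1, 14)

(7.5, 1, 14)


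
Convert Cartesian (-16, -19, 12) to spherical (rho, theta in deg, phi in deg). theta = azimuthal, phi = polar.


rho = sqrt((-16)^2 + (-19)^2 + 12^2) = 27.5862
theta = atan2(-19, -16) = 229.8991 deg
phi = acos(12/27.5862) = 64.2147 deg

rho = 27.5862, theta = 229.8991 deg, phi = 64.2147 deg


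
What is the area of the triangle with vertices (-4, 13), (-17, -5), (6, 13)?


Area = |x1(y2-y3) + x2(y3-y1) + x3(y1-y2)| / 2
= |-4*(-5-13) + -17*(13-13) + 6*(13--5)| / 2
= 90

90


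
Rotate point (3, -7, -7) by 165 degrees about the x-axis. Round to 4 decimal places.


x' = 3
y' = -7*cos(165) - -7*sin(165) = 8.5732
z' = -7*sin(165) + -7*cos(165) = 4.9497

(3, 8.5732, 4.9497)


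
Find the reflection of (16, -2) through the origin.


Reflection through origin: (x, y) -> (-x, -y)
(16, -2) -> (-16, 2)

(-16, 2)


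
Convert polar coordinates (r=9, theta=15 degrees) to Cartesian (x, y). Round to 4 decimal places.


x = 9 * cos(15) = 8.6933
y = 9 * sin(15) = 2.3294

(8.6933, 2.3294)


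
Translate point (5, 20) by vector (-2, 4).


Translation: (x+dx, y+dy) = (5+-2, 20+4) = (3, 24)

(3, 24)


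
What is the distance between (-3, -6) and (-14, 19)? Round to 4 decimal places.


d = sqrt((-14--3)^2 + (19--6)^2) = 27.313

27.313


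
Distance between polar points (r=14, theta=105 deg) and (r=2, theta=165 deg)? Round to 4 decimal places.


d = sqrt(r1^2 + r2^2 - 2*r1*r2*cos(t2-t1))
d = sqrt(14^2 + 2^2 - 2*14*2*cos(165-105)) = 13.1149

13.1149


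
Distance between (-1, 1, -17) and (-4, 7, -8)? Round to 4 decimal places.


d = sqrt((-4--1)^2 + (7-1)^2 + (-8--17)^2) = 11.225

11.225


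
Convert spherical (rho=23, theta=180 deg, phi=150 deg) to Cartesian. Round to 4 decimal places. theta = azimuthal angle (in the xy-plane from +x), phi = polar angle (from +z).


x = 23 * sin(150) * cos(180) = -11.5
y = 23 * sin(150) * sin(180) = 0
z = 23 * cos(150) = -19.9186

(-11.5, 0, -19.9186)


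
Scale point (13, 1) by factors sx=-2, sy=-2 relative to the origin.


Scaling: (x*sx, y*sy) = (13*-2, 1*-2) = (-26, -2)

(-26, -2)


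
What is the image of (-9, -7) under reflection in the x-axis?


Reflection across x-axis: (x, y) -> (x, -y)
(-9, -7) -> (-9, 7)

(-9, 7)


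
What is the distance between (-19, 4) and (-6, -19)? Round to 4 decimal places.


d = sqrt((-6--19)^2 + (-19-4)^2) = 26.4197

26.4197


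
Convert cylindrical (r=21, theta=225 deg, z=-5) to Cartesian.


x = 21 * cos(225) = -14.8492
y = 21 * sin(225) = -14.8492
z = -5

(-14.8492, -14.8492, -5)


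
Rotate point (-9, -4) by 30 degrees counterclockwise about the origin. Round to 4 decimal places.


x' = -9*cos(30) - -4*sin(30) = -5.7942
y' = -9*sin(30) + -4*cos(30) = -7.9641

(-5.7942, -7.9641)


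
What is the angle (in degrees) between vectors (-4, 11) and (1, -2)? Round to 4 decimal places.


dot = -4*1 + 11*-2 = -26
|u| = 11.7047, |v| = 2.2361
cos(angle) = -0.9934
angle = 173.4181 degrees

173.4181 degrees


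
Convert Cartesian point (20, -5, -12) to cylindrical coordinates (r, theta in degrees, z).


r = sqrt(20^2 + (-5)^2) = 20.6155
theta = atan2(-5, 20) = 345.9638 deg
z = -12

r = 20.6155, theta = 345.9638 deg, z = -12


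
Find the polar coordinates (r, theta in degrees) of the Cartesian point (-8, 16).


r = sqrt((-8)^2 + 16^2) = 17.8885
theta = atan2(16, -8) = 116.5651 degrees

r = 17.8885, theta = 116.5651 degrees


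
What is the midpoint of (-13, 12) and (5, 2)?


Midpoint = ((-13+5)/2, (12+2)/2) = (-4, 7)

(-4, 7)


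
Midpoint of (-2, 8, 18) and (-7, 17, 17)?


Midpoint = ((-2+-7)/2, (8+17)/2, (18+17)/2) = (-4.5, 12.5, 17.5)

(-4.5, 12.5, 17.5)


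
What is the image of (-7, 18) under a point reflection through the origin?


Reflection through origin: (x, y) -> (-x, -y)
(-7, 18) -> (7, -18)

(7, -18)


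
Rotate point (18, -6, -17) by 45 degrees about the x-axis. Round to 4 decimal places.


x' = 18
y' = -6*cos(45) - -17*sin(45) = 7.7782
z' = -6*sin(45) + -17*cos(45) = -16.2635

(18, 7.7782, -16.2635)


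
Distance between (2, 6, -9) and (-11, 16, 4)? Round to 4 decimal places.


d = sqrt((-11-2)^2 + (16-6)^2 + (4--9)^2) = 20.9284

20.9284


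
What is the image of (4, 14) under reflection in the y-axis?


Reflection across y-axis: (x, y) -> (-x, y)
(4, 14) -> (-4, 14)

(-4, 14)


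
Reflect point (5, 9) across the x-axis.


Reflection across x-axis: (x, y) -> (x, -y)
(5, 9) -> (5, -9)

(5, -9)


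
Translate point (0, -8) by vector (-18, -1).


Translation: (x+dx, y+dy) = (0+-18, -8+-1) = (-18, -9)

(-18, -9)


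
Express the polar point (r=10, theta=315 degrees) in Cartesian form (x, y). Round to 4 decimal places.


x = 10 * cos(315) = 7.0711
y = 10 * sin(315) = -7.0711

(7.0711, -7.0711)


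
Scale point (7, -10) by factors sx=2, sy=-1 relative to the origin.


Scaling: (x*sx, y*sy) = (7*2, -10*-1) = (14, 10)

(14, 10)


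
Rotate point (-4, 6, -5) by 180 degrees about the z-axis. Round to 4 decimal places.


x' = -4*cos(180) - 6*sin(180) = 4
y' = -4*sin(180) + 6*cos(180) = -6
z' = -5

(4, -6, -5)


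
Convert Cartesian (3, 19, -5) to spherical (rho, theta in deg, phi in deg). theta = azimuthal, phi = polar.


rho = sqrt(3^2 + 19^2 + (-5)^2) = 19.8746
theta = atan2(19, 3) = 81.0274 deg
phi = acos(-5/19.8746) = 104.5709 deg

rho = 19.8746, theta = 81.0274 deg, phi = 104.5709 deg


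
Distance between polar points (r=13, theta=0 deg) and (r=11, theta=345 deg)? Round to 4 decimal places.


d = sqrt(r1^2 + r2^2 - 2*r1*r2*cos(t2-t1))
d = sqrt(13^2 + 11^2 - 2*13*11*cos(345-0)) = 3.7075

3.7075


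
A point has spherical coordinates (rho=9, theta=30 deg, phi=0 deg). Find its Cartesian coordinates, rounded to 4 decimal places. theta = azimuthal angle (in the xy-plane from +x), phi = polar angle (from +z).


x = 9 * sin(0) * cos(30) = 0
y = 9 * sin(0) * sin(30) = 0
z = 9 * cos(0) = 9

(0, 0, 9)


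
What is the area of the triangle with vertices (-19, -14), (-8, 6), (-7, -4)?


Area = |x1(y2-y3) + x2(y3-y1) + x3(y1-y2)| / 2
= |-19*(6--4) + -8*(-4--14) + -7*(-14-6)| / 2
= 65

65


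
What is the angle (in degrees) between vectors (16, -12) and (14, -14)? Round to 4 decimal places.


dot = 16*14 + -12*-14 = 392
|u| = 20, |v| = 19.799
cos(angle) = 0.9899
angle = 8.1301 degrees

8.1301 degrees


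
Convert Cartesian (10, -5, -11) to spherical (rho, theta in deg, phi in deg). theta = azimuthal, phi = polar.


rho = sqrt(10^2 + (-5)^2 + (-11)^2) = 15.6844
theta = atan2(-5, 10) = 333.4349 deg
phi = acos(-11/15.6844) = 134.5342 deg

rho = 15.6844, theta = 333.4349 deg, phi = 134.5342 deg


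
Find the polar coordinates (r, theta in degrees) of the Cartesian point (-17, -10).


r = sqrt((-17)^2 + (-10)^2) = 19.7231
theta = atan2(-10, -17) = 210.4655 degrees

r = 19.7231, theta = 210.4655 degrees


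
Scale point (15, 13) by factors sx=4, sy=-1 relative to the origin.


Scaling: (x*sx, y*sy) = (15*4, 13*-1) = (60, -13)

(60, -13)


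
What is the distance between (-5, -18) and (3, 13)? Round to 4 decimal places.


d = sqrt((3--5)^2 + (13--18)^2) = 32.0156

32.0156


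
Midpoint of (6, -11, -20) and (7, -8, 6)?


Midpoint = ((6+7)/2, (-11+-8)/2, (-20+6)/2) = (6.5, -9.5, -7)

(6.5, -9.5, -7)


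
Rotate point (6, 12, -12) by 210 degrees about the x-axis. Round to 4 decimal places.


x' = 6
y' = 12*cos(210) - -12*sin(210) = -16.3923
z' = 12*sin(210) + -12*cos(210) = 4.3923

(6, -16.3923, 4.3923)


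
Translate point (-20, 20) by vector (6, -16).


Translation: (x+dx, y+dy) = (-20+6, 20+-16) = (-14, 4)

(-14, 4)


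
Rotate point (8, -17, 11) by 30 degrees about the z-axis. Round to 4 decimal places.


x' = 8*cos(30) - -17*sin(30) = 15.4282
y' = 8*sin(30) + -17*cos(30) = -10.7224
z' = 11

(15.4282, -10.7224, 11)


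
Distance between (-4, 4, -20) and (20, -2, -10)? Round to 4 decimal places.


d = sqrt((20--4)^2 + (-2-4)^2 + (-10--20)^2) = 26.6833

26.6833


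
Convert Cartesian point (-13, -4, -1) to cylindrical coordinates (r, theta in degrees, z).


r = sqrt((-13)^2 + (-4)^2) = 13.6015
theta = atan2(-4, -13) = 197.1027 deg
z = -1

r = 13.6015, theta = 197.1027 deg, z = -1


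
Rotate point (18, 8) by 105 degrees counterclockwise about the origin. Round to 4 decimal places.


x' = 18*cos(105) - 8*sin(105) = -12.3861
y' = 18*sin(105) + 8*cos(105) = 15.3161

(-12.3861, 15.3161)


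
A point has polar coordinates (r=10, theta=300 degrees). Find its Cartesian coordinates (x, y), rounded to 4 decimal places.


x = 10 * cos(300) = 5
y = 10 * sin(300) = -8.6603

(5, -8.6603)


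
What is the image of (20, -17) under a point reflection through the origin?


Reflection through origin: (x, y) -> (-x, -y)
(20, -17) -> (-20, 17)

(-20, 17)


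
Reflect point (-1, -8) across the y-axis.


Reflection across y-axis: (x, y) -> (-x, y)
(-1, -8) -> (1, -8)

(1, -8)


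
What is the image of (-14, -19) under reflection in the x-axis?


Reflection across x-axis: (x, y) -> (x, -y)
(-14, -19) -> (-14, 19)

(-14, 19)


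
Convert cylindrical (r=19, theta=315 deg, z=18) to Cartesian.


x = 19 * cos(315) = 13.435
y = 19 * sin(315) = -13.435
z = 18

(13.435, -13.435, 18)


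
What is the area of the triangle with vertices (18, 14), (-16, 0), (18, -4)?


Area = |x1(y2-y3) + x2(y3-y1) + x3(y1-y2)| / 2
= |18*(0--4) + -16*(-4-14) + 18*(14-0)| / 2
= 306

306


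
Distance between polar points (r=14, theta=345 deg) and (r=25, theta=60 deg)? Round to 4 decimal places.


d = sqrt(r1^2 + r2^2 - 2*r1*r2*cos(t2-t1))
d = sqrt(14^2 + 25^2 - 2*14*25*cos(60-345)) = 25.2948

25.2948


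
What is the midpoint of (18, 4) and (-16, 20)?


Midpoint = ((18+-16)/2, (4+20)/2) = (1, 12)

(1, 12)


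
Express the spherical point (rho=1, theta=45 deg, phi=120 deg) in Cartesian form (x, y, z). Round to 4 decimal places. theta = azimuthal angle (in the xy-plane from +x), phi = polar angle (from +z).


x = 1 * sin(120) * cos(45) = 0.6124
y = 1 * sin(120) * sin(45) = 0.6124
z = 1 * cos(120) = -0.5

(0.6124, 0.6124, -0.5)


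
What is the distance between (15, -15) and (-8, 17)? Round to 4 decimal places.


d = sqrt((-8-15)^2 + (17--15)^2) = 39.4081

39.4081


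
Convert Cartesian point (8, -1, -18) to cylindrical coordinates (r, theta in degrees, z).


r = sqrt(8^2 + (-1)^2) = 8.0623
theta = atan2(-1, 8) = 352.875 deg
z = -18

r = 8.0623, theta = 352.875 deg, z = -18


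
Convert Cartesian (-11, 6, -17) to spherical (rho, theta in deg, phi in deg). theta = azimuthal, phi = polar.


rho = sqrt((-11)^2 + 6^2 + (-17)^2) = 21.1187
theta = atan2(6, -11) = 151.3895 deg
phi = acos(-17/21.1187) = 143.6077 deg

rho = 21.1187, theta = 151.3895 deg, phi = 143.6077 deg


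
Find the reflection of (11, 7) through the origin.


Reflection through origin: (x, y) -> (-x, -y)
(11, 7) -> (-11, -7)

(-11, -7)


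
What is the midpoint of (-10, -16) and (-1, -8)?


Midpoint = ((-10+-1)/2, (-16+-8)/2) = (-5.5, -12)

(-5.5, -12)


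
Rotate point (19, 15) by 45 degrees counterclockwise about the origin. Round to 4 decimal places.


x' = 19*cos(45) - 15*sin(45) = 2.8284
y' = 19*sin(45) + 15*cos(45) = 24.0416

(2.8284, 24.0416)


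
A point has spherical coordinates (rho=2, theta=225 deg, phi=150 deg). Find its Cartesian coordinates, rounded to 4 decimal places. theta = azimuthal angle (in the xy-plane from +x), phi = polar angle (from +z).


x = 2 * sin(150) * cos(225) = -0.7071
y = 2 * sin(150) * sin(225) = -0.7071
z = 2 * cos(150) = -1.7321

(-0.7071, -0.7071, -1.7321)


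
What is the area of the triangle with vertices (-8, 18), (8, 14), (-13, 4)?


Area = |x1(y2-y3) + x2(y3-y1) + x3(y1-y2)| / 2
= |-8*(14-4) + 8*(4-18) + -13*(18-14)| / 2
= 122

122


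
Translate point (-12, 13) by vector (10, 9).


Translation: (x+dx, y+dy) = (-12+10, 13+9) = (-2, 22)

(-2, 22)


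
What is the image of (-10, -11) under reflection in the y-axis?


Reflection across y-axis: (x, y) -> (-x, y)
(-10, -11) -> (10, -11)

(10, -11)


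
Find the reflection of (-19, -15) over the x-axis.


Reflection across x-axis: (x, y) -> (x, -y)
(-19, -15) -> (-19, 15)

(-19, 15)


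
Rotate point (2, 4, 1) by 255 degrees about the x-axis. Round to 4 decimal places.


x' = 2
y' = 4*cos(255) - 1*sin(255) = -0.0694
z' = 4*sin(255) + 1*cos(255) = -4.1225

(2, -0.0694, -4.1225)


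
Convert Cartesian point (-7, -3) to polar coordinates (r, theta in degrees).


r = sqrt((-7)^2 + (-3)^2) = 7.6158
theta = atan2(-3, -7) = 203.1986 degrees

r = 7.6158, theta = 203.1986 degrees


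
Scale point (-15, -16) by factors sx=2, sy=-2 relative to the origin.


Scaling: (x*sx, y*sy) = (-15*2, -16*-2) = (-30, 32)

(-30, 32)


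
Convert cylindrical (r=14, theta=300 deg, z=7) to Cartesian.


x = 14 * cos(300) = 7
y = 14 * sin(300) = -12.1244
z = 7

(7, -12.1244, 7)


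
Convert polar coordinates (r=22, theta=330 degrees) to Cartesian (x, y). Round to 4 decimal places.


x = 22 * cos(330) = 19.0526
y = 22 * sin(330) = -11

(19.0526, -11)


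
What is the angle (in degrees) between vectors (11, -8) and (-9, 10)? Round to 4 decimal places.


dot = 11*-9 + -8*10 = -179
|u| = 13.6015, |v| = 13.4536
cos(angle) = -0.9782
angle = 168.0146 degrees

168.0146 degrees


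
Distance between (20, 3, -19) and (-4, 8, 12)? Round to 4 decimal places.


d = sqrt((-4-20)^2 + (8-3)^2 + (12--19)^2) = 39.5221

39.5221


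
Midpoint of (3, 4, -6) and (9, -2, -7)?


Midpoint = ((3+9)/2, (4+-2)/2, (-6+-7)/2) = (6, 1, -6.5)

(6, 1, -6.5)


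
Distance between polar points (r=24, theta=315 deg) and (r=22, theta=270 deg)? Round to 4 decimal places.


d = sqrt(r1^2 + r2^2 - 2*r1*r2*cos(t2-t1))
d = sqrt(24^2 + 22^2 - 2*24*22*cos(270-315)) = 17.7001

17.7001


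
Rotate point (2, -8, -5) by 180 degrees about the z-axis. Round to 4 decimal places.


x' = 2*cos(180) - -8*sin(180) = -2
y' = 2*sin(180) + -8*cos(180) = 8
z' = -5

(-2, 8, -5)


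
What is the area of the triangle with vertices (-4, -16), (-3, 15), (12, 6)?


Area = |x1(y2-y3) + x2(y3-y1) + x3(y1-y2)| / 2
= |-4*(15-6) + -3*(6--16) + 12*(-16-15)| / 2
= 237

237
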